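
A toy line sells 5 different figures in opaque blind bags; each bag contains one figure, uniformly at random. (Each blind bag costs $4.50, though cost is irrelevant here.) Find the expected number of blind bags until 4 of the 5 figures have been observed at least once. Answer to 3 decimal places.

With k distinct figures already seen, the next new one arrives after an expected 5/(5-k) blind bags.
Sum over k = 0,...,3: E = 5/5 + 5/4 + 5/3 + 5/2 = 6.4167.

6.417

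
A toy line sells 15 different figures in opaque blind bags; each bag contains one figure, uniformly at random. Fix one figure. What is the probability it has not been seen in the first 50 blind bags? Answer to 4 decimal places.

0.0318

Each blind bag misses the fixed figure with probability (15-1)/15 = 14/15, independently.
P(still missing after 50) = (14/15)^50 = 0.03176.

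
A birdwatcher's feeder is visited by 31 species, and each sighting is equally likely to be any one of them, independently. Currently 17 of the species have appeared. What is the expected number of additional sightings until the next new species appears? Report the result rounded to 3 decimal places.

The number of sightings until the next new species is geometric with success probability 14/31, so its mean is 31/14.
E = 31/14 = 2.2143.

2.214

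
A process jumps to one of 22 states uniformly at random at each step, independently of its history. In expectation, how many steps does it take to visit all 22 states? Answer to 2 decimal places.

After k distinct states have appeared, the next step gives a new one with probability (22-k)/22, so the expected wait for the (k+1)-th is 22/(22-k).
E[T] = 22/22 + 22/21 + 22/20 + ... + 22/2 + 22/1 = 22·H_{22}.
H_{22} = 3.691, so E[T] = 81.198.

81.20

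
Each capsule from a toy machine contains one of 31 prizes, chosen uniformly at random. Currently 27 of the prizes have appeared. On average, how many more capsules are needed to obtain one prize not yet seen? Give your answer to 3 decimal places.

The number of capsules until the next new prize is geometric with success probability 4/31, so its mean is 31/4.
E = 31/4 = 7.7500.

7.750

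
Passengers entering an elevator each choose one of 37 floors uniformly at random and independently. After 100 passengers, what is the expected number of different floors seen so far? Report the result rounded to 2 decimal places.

For each floor, P(seen in 100 passengers) = 1 - (36/37)^100 = 0.935.
By linearity of expectation, E[distinct seen] = 37·(1 - (36/37)^100) = 34.611.

34.61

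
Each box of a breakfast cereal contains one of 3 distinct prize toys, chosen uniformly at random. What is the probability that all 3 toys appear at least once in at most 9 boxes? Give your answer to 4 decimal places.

Let A_i be the event that toy i is missing after 9 boxes. By inclusion–exclusion on the A_i,
P(all seen) = Σ_{j=0}^{3} (-1)^j C(3,j)((3-j)/3)^9
= 1.00000 - 0.07804 + 0.00015 - 0.00000
= 0.92212.

0.9221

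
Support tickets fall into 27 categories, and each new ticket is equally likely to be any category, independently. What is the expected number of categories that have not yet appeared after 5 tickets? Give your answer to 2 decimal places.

22.36

For each category, P(unseen after 5) = (26/27)^5 = 0.828.
By linearity of expectation, E[unseen] = 27·(26/27)^5 = 22.357.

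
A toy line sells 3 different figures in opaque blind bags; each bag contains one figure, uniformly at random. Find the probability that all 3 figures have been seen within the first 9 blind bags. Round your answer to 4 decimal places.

0.9221

By inclusion–exclusion over which figures are missing,
P(all seen) = Σ_{j=0}^{3} (-1)^j C(3,j)((3-j)/3)^9
= 1.00000 - 0.07804 + 0.00015 - 0.00000
= 0.92212.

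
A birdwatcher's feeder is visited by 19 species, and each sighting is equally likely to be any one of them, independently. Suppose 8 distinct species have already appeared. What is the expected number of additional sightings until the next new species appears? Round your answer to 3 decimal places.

Each sighting yields a new species with probability (19-8)/19 = 11/19, so the wait is geometric with mean 19/11.
E = 19/11 = 1.7273.

1.727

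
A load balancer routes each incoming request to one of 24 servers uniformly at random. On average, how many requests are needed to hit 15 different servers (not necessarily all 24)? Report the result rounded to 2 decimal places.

22.73

With k distinct servers already seen, the next new one arrives after an expected 24/(24-k) requests.
Sum over k = 0,...,14: E = 24/24 + 24/23 + 24/22 + ... + 24/11 + 24/10 = 22.728.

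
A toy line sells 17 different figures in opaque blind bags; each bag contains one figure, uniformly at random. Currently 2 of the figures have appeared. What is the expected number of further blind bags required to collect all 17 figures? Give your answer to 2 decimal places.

With k distinct figures already seen, the next new one takes an expected 17/(17-k) blind bags.
Sum over k = 2,...,16: E = 17/15 + 17/14 + 17/13 + ... + 17/2 + 17/1 = 56.410.

56.41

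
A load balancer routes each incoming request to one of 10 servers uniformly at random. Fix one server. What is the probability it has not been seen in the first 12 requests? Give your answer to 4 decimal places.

0.2824

On each request the fixed server fails to appear with probability 9/10.
P(still missing after 12) = (9/10)^12 = 0.28243.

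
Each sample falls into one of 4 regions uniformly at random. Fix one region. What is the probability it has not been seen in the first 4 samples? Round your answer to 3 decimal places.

Each sample misses the fixed region with probability (4-1)/4 = 3/4, independently.
P(still missing after 4) = (3/4)^4 = 0.3164.

0.316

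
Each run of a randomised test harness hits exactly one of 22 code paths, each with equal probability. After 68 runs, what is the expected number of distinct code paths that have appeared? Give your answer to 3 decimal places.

21.070

For each code path, P(seen in 68 runs) = 1 - (21/22)^68 = 0.9577.
By linearity of expectation, E[distinct seen] = 22·(1 - (21/22)^68) = 21.0698.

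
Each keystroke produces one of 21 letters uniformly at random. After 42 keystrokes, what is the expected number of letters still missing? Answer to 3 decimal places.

For each letter, P(unseen after 42) = (20/21)^42 = 0.1288.
By linearity of expectation, E[unseen] = 21·(20/21)^42 = 2.7056.

2.706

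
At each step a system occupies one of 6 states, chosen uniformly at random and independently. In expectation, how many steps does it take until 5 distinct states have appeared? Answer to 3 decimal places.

8.700

Going from k to k+1 distinct takes a geometric number of steps with mean 6/(6-k).
Sum over k = 0,...,4: E = 6/6 + 6/5 + 6/4 + 6/3 + 6/2 = 8.7000.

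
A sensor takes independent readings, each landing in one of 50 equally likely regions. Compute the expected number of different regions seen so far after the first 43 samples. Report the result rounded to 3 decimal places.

For each region, P(seen in 43 samples) = 1 - (49/50)^43 = 0.5805.
By linearity of expectation, E[distinct seen] = 50·(1 - (49/50)^43) = 29.0255.

29.026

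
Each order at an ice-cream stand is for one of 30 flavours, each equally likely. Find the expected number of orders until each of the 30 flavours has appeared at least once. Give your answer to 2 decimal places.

The wait to go from k to k+1 distinct flavours is geometric with mean 30/(30-k).
E[T] = 30/30 + 30/29 + 30/28 + ... + 30/2 + 30/1 = 30·H_{30}.
H_{30} = 3.995, so E[T] = 119.850.

119.85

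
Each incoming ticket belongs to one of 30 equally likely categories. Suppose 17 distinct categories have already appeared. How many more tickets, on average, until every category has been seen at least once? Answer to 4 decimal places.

From k distinct to k+1 distinct takes on average 30/(30-k) tickets.
Sum over k = 17,...,29: E = 30/13 + 30/12 + 30/11 + ... + 30/2 + 30/1 = 95.40401.

95.4040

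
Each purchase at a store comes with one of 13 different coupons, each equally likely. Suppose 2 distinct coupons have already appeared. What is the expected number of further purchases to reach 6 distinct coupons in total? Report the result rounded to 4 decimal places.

5.5513

From k distinct to k+1 distinct takes on average 13/(13-k) purchases.
Sum over k = 2,...,5: E = 13/11 + 13/10 + 13/9 + 13/8 = 5.55126.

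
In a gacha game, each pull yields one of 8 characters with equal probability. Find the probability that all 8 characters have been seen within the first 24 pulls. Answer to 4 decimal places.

By inclusion–exclusion over which characters are missing,
P(all seen) = Σ_{j=0}^{8} (-1)^j C(8,j)((8-j)/8)^24
= 1.00000 - 0.32455 + 0.02809 - 0.00071 + 0.00000 - 0.00000 + 0.00000 - 0.00000 + 0.00000
= 0.70284.

0.7028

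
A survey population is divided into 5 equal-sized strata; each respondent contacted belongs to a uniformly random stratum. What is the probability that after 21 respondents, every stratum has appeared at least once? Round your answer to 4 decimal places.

0.9541

Let A_i be the event that stratum i is missing after 21 respondents. By inclusion–exclusion on the A_i,
P(all seen) = Σ_{j=0}^{5} (-1)^j C(5,j)((5-j)/5)^21
= 1.00000 - 0.04612 + 0.00022 - 0.00000 + 0.00000 - 0.00000
= 0.95410.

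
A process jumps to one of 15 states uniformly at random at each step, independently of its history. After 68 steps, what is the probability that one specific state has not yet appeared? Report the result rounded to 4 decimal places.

0.0092

Each step misses the fixed state with probability (15-1)/15 = 14/15, independently.
P(still missing after 68) = (14/15)^68 = 0.00917.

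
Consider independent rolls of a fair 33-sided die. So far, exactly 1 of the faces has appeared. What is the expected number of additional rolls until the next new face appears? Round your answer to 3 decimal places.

1.031

Each roll yields a new face with probability (33-1)/33 = 32/33, so the wait is geometric with mean 33/32.
E = 33/32 = 1.0313.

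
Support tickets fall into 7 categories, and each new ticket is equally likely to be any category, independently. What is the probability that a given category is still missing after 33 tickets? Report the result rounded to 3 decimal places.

Each ticket misses the fixed category with probability (7-1)/7 = 6/7, independently.
P(still missing after 33) = (6/7)^33 = 0.0062.

0.006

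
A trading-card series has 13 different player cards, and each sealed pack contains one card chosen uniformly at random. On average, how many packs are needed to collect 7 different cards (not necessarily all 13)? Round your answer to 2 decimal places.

With k distinct cards already seen, the next new one arrives after an expected 13/(13-k) packs.
Sum over k = 0,...,6: E = 13/13 + 13/12 + 13/11 + ... + 13/8 + 13/7 = 9.492.

9.49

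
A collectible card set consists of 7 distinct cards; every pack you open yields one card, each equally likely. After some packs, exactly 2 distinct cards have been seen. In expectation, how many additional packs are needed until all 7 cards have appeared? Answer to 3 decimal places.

With k distinct cards already seen, the next new one takes an expected 7/(7-k) packs.
Sum over k = 2,...,6: E = 7/5 + 7/4 + 7/3 + 7/2 + 7/1 = 15.9833.

15.983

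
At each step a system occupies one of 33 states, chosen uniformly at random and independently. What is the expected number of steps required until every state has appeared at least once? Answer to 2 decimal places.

The wait to go from k to k+1 distinct states is geometric with mean 33/(33-k).
E[T] = 33/33 + 33/32 + 33/31 + ... + 33/2 + 33/1 = 33·H_{33}.
H_{33} = 4.089, so E[T] = 134.930.

134.93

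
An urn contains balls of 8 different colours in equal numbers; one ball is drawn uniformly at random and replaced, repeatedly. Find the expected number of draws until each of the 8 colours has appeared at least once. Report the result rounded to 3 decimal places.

21.743

Split into phases: going from k distinct to k+1 distinct takes on average 8/(8-k) draws.
E[T] = 8/8 + 8/7 + 8/6 + ... + 8/2 + 8/1 = 8·H_{8}.
H_{8} = 2.7179, so E[T] = 21.7429.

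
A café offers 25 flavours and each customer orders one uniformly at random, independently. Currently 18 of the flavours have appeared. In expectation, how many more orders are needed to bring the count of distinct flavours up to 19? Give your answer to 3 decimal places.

3.571

With k distinct flavours already seen, the next new one takes an expected 25/(25-k) orders.
Only the k = 18 term is needed: E = 25/7 = 3.5714.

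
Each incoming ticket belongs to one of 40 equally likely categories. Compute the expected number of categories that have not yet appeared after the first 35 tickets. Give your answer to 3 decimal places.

16.490

For each category, P(unseen after 35) = (39/40)^35 = 0.4123.
By linearity of expectation, E[unseen] = 40·(39/40)^35 = 16.4900.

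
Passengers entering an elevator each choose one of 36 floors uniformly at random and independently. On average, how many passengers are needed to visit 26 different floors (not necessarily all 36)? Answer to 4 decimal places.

With k distinct floors already seen, the next new one arrives after an expected 36/(36-k) passengers.
Sum over k = 0,...,25: E = 36/36 + 36/35 + 36/34 + ... + 36/12 + 36/11 = 44.84127.

44.8413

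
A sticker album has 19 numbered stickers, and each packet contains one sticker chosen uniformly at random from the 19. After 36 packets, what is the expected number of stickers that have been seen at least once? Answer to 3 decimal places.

For each sticker, P(seen in 36 packets) = 1 - (18/19)^36 = 0.8572.
By linearity of expectation, E[distinct seen] = 19·(1 - (18/19)^36) = 16.2871.

16.287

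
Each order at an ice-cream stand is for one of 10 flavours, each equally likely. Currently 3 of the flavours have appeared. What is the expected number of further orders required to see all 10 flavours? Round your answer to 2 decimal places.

From k distinct to k+1 distinct takes on average 10/(10-k) orders.
Sum over k = 3,...,9: E = 10/7 + 10/6 + 10/5 + ... + 10/2 + 10/1 = 25.929.

25.93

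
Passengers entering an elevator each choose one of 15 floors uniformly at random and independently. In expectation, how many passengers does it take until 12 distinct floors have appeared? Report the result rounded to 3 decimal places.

With k distinct floors already seen, the next new one arrives after an expected 15/(15-k) passengers.
Sum over k = 0,...,11: E = 15/15 + 15/14 + 15/13 + ... + 15/5 + 15/4 = 22.2734.

22.273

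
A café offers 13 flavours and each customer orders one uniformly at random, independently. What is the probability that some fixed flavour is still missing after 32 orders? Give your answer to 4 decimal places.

On each order the fixed flavour fails to appear with probability 12/13.
P(still missing after 32) = (12/13)^32 = 0.07720.

0.0772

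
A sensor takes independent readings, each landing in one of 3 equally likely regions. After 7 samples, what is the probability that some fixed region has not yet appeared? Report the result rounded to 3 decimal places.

0.059

On each sample the fixed region fails to appear with probability 2/3.
P(still missing after 7) = (2/3)^7 = 0.0585.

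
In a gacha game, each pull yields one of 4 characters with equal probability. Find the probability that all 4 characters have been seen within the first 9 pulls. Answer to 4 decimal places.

0.7114

By inclusion–exclusion over which characters are missing,
P(all seen) = Σ_{j=0}^{4} (-1)^j C(4,j)((4-j)/4)^9
= 1.00000 - 0.30034 + 0.01172 - 0.00002 + 0.00000
= 0.71136.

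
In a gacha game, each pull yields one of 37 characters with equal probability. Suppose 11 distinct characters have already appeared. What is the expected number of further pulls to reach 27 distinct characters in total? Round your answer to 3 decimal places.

34.242

The wait to go from k to k+1 distinct characters is geometric with mean 37/(37-k).
Sum over k = 11,...,26: E = 37/26 + 37/25 + 37/24 + ... + 37/12 + 37/11 = 34.2417.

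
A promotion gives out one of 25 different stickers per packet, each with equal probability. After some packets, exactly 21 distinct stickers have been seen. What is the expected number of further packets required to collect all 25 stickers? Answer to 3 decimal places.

52.083

With k distinct stickers already seen, the next new one takes an expected 25/(25-k) packets.
Sum over k = 21,...,24: E = 25/4 + 25/3 + 25/2 + 25/1 = 52.0833.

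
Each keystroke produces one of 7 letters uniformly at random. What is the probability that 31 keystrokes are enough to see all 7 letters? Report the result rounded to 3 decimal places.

0.942

By inclusion–exclusion over which letters are missing,
P(all seen) = Σ_{j=0}^{7} (-1)^j C(7,j)((7-j)/7)^31
= 1.0000 - 0.0589 + 0.0006 - 0.0000 + 0.0000 - 0.0000 + 0.0000 - 0.0000
= 0.9418.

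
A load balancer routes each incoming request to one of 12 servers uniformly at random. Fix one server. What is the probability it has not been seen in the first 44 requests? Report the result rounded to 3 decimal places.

Each request misses the fixed server with probability (12-1)/12 = 11/12, independently.
P(still missing after 44) = (11/12)^44 = 0.0217.

0.022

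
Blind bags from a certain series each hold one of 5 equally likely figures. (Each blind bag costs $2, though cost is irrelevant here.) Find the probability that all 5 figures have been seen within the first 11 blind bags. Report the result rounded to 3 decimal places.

By inclusion–exclusion over which figures are missing,
P(all seen) = Σ_{j=0}^{5} (-1)^j C(5,j)((5-j)/5)^11
= 1.0000 - 0.4295 + 0.0363 - 0.0004 + 0.0000 - 0.0000
= 0.6064.

0.606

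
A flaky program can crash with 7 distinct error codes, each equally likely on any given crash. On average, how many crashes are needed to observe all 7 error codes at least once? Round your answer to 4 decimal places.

Split into phases: going from k distinct to k+1 distinct takes on average 7/(7-k) crashes.
E[T] = 7/7 + 7/6 + 7/5 + ... + 7/2 + 7/1 = 7·H_{7}.
H_{7} = 2.59286, so E[T] = 18.15000.

18.1500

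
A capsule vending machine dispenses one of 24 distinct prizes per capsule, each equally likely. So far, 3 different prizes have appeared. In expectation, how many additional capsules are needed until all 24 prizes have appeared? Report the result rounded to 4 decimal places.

From k distinct to k+1 distinct takes on average 24/(24-k) capsules.
Sum over k = 3,...,23: E = 24/21 + 24/20 + 24/19 + ... + 24/2 + 24/1 = 87.48861.

87.4886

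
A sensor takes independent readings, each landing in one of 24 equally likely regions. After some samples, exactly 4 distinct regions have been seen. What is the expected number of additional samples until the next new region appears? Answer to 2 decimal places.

The number of samples until the next new region is geometric with success probability 20/24, so its mean is 24/20.
E = 24/20 = 1.200.

1.20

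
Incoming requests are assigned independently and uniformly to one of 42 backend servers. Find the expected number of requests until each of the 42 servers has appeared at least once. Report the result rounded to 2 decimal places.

Split into phases: going from k distinct to k+1 distinct takes on average 42/(42-k) requests.
E[T] = 42/42 + 42/41 + 42/40 + ... + 42/2 + 42/1 = 42·H_{42}.
H_{42} = 4.327, so E[T] = 181.723.

181.72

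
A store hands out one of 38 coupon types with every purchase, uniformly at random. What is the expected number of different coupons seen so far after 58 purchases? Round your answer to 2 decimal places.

29.91

For each coupon, P(seen in 58 purchases) = 1 - (37/38)^58 = 0.787.
By linearity of expectation, E[distinct seen] = 38·(1 - (37/38)^58) = 29.908.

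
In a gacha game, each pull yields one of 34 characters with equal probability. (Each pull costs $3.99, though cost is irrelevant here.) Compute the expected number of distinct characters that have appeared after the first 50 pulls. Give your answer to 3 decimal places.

For each character, P(seen in 50 pulls) = 1 - (33/34)^50 = 0.7752.
By linearity of expectation, E[distinct seen] = 34·(1 - (33/34)^50) = 26.3576.

26.358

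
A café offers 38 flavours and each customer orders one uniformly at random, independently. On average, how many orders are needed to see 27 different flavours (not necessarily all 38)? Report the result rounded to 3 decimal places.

45.905

Going from k to k+1 distinct takes a geometric number of orders with mean 38/(38-k).
Sum over k = 0,...,26: E = 38/38 + 38/37 + 38/36 + ... + 38/13 + 38/12 = 45.9049.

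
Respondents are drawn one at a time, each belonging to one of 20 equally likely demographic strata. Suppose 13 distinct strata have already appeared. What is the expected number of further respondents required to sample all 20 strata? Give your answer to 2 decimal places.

51.86

From k distinct to k+1 distinct takes on average 20/(20-k) respondents.
Sum over k = 13,...,19: E = 20/7 + 20/6 + 20/5 + ... + 20/2 + 20/1 = 51.857.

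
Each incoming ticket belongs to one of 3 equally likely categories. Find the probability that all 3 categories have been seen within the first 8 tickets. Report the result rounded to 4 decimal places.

0.8834

By inclusion–exclusion over which categories are missing,
P(all seen) = Σ_{j=0}^{3} (-1)^j C(3,j)((3-j)/3)^8
= 1.00000 - 0.11706 + 0.00046 - 0.00000
= 0.88340.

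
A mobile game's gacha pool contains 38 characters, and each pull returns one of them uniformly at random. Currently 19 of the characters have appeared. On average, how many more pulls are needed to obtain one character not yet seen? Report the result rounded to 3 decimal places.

2.000

The number of pulls until the next new character is geometric with success probability 19/38, so its mean is 38/19.
E = 38/19 = 2.0000.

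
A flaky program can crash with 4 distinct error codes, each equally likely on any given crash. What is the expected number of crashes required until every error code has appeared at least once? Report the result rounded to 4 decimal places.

8.3333

Split into phases: going from k distinct to k+1 distinct takes on average 4/(4-k) crashes.
E[T] = 4/4 + 4/3 + 4/2 + 4/1 = 4·H_{4}.
H_{4} = 2.08333, so E[T] = 8.33333.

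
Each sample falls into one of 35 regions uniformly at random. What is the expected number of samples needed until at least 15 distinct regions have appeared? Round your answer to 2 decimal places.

Going from k to k+1 distinct takes a geometric number of samples with mean 35/(35-k).
Sum over k = 0,...,14: E = 35/35 + 35/34 + 35/33 + ... + 35/22 + 35/21 = 19.216.

19.22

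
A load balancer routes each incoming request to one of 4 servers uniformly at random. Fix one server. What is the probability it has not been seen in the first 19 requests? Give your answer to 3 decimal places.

On each request the fixed server fails to appear with probability 3/4.
P(still missing after 19) = (3/4)^19 = 0.0042.

0.004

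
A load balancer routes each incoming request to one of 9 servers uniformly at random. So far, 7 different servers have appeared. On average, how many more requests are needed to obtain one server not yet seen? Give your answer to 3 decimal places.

4.500

Each request yields a new server with probability (9-7)/9 = 2/9, so the wait is geometric with mean 9/2.
E = 9/2 = 4.5000.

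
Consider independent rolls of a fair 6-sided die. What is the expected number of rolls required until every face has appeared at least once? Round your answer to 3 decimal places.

14.700

Split into phases: going from k distinct to k+1 distinct takes on average 6/(6-k) rolls.
E[T] = 6/6 + 6/5 + 6/4 + 6/3 + 6/2 + 6/1 = 6·H_{6}.
H_{6} = 2.4500, so E[T] = 14.7000.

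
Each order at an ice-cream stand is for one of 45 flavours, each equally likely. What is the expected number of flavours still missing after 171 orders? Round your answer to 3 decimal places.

For each flavour, P(unseen after 171) = (44/45)^171 = 0.0214.
By linearity of expectation, E[unseen] = 45·(44/45)^171 = 0.9645.

0.964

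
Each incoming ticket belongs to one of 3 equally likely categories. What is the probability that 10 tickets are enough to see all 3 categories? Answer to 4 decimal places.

Let A_i be the event that category i is missing after 10 tickets. By inclusion–exclusion on the A_i,
P(all seen) = Σ_{j=0}^{3} (-1)^j C(3,j)((3-j)/3)^10
= 1.00000 - 0.05202 + 0.00005 - 0.00000
= 0.94803.

0.9480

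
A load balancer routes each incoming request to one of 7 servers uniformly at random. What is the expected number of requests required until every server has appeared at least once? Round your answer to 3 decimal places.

18.150

The wait to go from k to k+1 distinct servers is geometric with mean 7/(7-k).
E[T] = 7/7 + 7/6 + 7/5 + ... + 7/2 + 7/1 = 7·H_{7}.
H_{7} = 2.5929, so E[T] = 18.1500.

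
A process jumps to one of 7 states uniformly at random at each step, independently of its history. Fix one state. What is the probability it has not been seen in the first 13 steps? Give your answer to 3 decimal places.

0.135

Each step misses the fixed state with probability (7-1)/7 = 6/7, independently.
P(still missing after 13) = (6/7)^13 = 0.1348.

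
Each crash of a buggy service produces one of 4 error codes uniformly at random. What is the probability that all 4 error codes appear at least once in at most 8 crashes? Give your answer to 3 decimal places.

By inclusion–exclusion over which error codes are missing,
P(all seen) = Σ_{j=0}^{4} (-1)^j C(4,j)((4-j)/4)^8
= 1.0000 - 0.4005 + 0.0234 - 0.0001 + 0.0000
= 0.6229.

0.623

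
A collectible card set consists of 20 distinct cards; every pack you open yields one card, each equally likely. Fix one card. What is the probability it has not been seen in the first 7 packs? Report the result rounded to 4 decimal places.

On each pack the fixed card fails to appear with probability 19/20.
P(still missing after 7) = (19/20)^7 = 0.69834.

0.6983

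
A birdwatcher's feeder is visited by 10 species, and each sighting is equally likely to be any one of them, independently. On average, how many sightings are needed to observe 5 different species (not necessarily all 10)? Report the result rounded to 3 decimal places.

Going from k to k+1 distinct takes a geometric number of sightings with mean 10/(10-k).
Sum over k = 0,...,4: E = 10/10 + 10/9 + 10/8 + 10/7 + 10/6 = 6.4563.

6.456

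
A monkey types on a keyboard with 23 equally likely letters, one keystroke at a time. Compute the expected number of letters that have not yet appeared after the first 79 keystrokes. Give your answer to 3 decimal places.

For each letter, P(unseen after 79) = (22/23)^79 = 0.0298.
By linearity of expectation, E[unseen] = 23·(22/23)^79 = 0.6865.

0.686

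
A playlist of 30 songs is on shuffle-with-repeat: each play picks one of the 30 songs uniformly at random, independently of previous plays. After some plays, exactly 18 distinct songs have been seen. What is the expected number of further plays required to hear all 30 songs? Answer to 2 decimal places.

93.10

From k distinct to k+1 distinct takes on average 30/(30-k) plays.
Sum over k = 18,...,29: E = 30/12 + 30/11 + 30/10 + ... + 30/2 + 30/1 = 93.096.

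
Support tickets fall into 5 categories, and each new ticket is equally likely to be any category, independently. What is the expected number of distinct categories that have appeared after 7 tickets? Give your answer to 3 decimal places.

3.951

For each category, P(seen in 7 tickets) = 1 - (4/5)^7 = 0.7903.
By linearity of expectation, E[distinct seen] = 5·(1 - (4/5)^7) = 3.9514.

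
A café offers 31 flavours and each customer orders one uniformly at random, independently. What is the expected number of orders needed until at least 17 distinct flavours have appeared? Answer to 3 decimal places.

Going from k to k+1 distinct takes a geometric number of orders with mean 31/(31-k).
Sum over k = 0,...,16: E = 31/31 + 31/30 + 31/29 + ... + 31/16 + 31/15 = 24.0462.

24.046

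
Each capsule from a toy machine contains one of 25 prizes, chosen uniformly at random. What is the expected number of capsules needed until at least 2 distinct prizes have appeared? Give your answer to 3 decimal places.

Going from k to k+1 distinct takes a geometric number of capsules with mean 25/(25-k).
Sum over k = 0,...,1: E = 25/25 + 25/24 = 2.0417.

2.042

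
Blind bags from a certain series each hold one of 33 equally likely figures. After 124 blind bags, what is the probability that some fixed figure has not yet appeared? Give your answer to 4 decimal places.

0.0220

Each blind bag misses the fixed figure with probability (33-1)/33 = 32/33, independently.
P(still missing after 124) = (32/33)^124 = 0.02202.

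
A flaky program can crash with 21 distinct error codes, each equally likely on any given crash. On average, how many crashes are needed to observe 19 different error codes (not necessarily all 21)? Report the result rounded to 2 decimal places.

45.05

Going from k to k+1 distinct takes a geometric number of crashes with mean 21/(21-k).
Sum over k = 0,...,18: E = 21/21 + 21/20 + 21/19 + ... + 21/4 + 21/3 = 45.053.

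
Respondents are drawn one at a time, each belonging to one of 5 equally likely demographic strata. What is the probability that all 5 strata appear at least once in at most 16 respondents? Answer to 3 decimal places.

By inclusion–exclusion over which strata are missing,
P(all seen) = Σ_{j=0}^{5} (-1)^j C(5,j)((5-j)/5)^16
= 1.0000 - 0.1407 + 0.0028 - 0.0000 + 0.0000 - 0.0000
= 0.8621.

0.862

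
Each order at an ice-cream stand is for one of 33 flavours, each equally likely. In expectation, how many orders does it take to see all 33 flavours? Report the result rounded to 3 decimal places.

After k distinct flavours have appeared, the next order gives a new one with probability (33-k)/33, so the expected wait for the (k+1)-th is 33/(33-k).
E[T] = 33/33 + 33/32 + 33/31 + ... + 33/2 + 33/1 = 33·H_{33}.
H_{33} = 4.0888, so E[T] = 134.9303.

134.930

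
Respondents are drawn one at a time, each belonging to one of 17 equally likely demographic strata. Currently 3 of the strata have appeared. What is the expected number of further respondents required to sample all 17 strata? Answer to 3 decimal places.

55.277

From k distinct to k+1 distinct takes on average 17/(17-k) respondents.
Sum over k = 3,...,16: E = 17/14 + 17/13 + 17/12 + ... + 17/2 + 17/1 = 55.2766.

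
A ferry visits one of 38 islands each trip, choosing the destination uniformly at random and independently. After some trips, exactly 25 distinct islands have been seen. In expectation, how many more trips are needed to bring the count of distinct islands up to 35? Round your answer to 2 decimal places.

51.18

The wait to go from k to k+1 distinct islands is geometric with mean 38/(38-k).
Sum over k = 25,...,34: E = 38/13 + 38/12 + 38/11 + ... + 38/5 + 38/4 = 51.178.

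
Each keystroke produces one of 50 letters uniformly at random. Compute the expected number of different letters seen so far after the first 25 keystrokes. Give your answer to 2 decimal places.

For each letter, P(seen in 25 keystrokes) = 1 - (49/50)^25 = 0.397.
By linearity of expectation, E[distinct seen] = 50·(1 - (49/50)^25) = 19.827.

19.83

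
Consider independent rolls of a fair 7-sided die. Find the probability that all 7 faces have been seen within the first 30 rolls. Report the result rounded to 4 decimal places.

0.9322

By inclusion–exclusion over which faces are missing,
P(all seen) = Σ_{j=0}^{7} (-1)^j C(7,j)((7-j)/7)^30
= 1.00000 - 0.06866 + 0.00087 - 0.00000 + 0.00000 - 0.00000 + 0.00000 - 0.00000
= 0.93221.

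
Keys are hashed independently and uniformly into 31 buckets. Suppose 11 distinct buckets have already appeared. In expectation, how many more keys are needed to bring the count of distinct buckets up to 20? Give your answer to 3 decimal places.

From k distinct to k+1 distinct takes on average 31/(31-k) keys.
Sum over k = 11,...,19: E = 31/20 + 31/19 + 31/18 + ... + 31/13 + 31/12 = 17.9137.

17.914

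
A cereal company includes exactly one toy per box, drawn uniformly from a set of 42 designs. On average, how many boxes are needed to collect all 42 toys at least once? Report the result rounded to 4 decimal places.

Split into phases: going from k distinct to k+1 distinct takes on average 42/(42-k) boxes.
E[T] = 42/42 + 42/41 + 42/40 + ... + 42/2 + 42/1 = 42·H_{42}.
H_{42} = 4.32674, so E[T] = 181.72320.

181.7232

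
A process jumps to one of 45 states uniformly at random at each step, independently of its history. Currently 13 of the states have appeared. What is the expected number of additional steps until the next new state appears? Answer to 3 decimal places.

1.406

The number of steps until the next new state is geometric with success probability 32/45, so its mean is 45/32.
E = 45/32 = 1.4063.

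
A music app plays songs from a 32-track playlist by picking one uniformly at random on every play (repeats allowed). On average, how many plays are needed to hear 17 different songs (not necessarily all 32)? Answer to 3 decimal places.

23.689

With k distinct songs already seen, the next new one arrives after an expected 32/(32-k) plays.
Sum over k = 0,...,16: E = 32/32 + 32/31 + 32/30 + ... + 32/17 + 32/16 = 23.6885.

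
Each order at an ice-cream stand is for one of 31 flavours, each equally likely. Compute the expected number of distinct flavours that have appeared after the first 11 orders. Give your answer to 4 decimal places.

9.3869

For each flavour, P(seen in 11 orders) = 1 - (30/31)^11 = 0.30280.
By linearity of expectation, E[distinct seen] = 31·(1 - (30/31)^11) = 9.38691.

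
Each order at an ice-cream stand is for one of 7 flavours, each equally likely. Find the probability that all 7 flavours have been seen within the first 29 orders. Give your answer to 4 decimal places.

Let A_i be the event that flavour i is missing after 29 orders. By inclusion–exclusion on the A_i,
P(all seen) = Σ_{j=0}^{7} (-1)^j C(7,j)((7-j)/7)^29
= 1.00000 - 0.08010 + 0.00121 - 0.00000 + 0.00000 - 0.00000 + 0.00000 - 0.00000
= 0.92111.

0.9211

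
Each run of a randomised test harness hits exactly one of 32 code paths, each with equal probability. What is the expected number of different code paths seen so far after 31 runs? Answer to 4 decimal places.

20.0405

For each code path, P(seen in 31 runs) = 1 - (31/32)^31 = 0.62627.
By linearity of expectation, E[distinct seen] = 32·(1 - (31/32)^31) = 20.04050.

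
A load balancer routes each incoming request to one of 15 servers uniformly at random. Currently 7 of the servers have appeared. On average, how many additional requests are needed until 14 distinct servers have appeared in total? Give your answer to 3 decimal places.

The wait to go from k to k+1 distinct servers is geometric with mean 15/(15-k).
Sum over k = 7,...,13: E = 15/8 + 15/7 + 15/6 + ... + 15/3 + 15/2 = 25.7679.

25.768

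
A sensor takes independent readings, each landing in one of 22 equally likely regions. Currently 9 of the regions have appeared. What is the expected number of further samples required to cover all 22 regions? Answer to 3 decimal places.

From k distinct to k+1 distinct takes on average 22/(22-k) samples.
Sum over k = 9,...,21: E = 22/13 + 22/12 + 22/11 + ... + 22/2 + 22/1 = 69.9629.

69.963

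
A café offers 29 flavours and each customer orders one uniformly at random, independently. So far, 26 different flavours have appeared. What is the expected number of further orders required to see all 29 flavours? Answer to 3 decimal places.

53.167

From k distinct to k+1 distinct takes on average 29/(29-k) orders.
Sum over k = 26,...,28: E = 29/3 + 29/2 + 29/1 = 53.1667.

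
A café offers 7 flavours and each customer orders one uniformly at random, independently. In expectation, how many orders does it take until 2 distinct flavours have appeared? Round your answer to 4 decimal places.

Going from k to k+1 distinct takes a geometric number of orders with mean 7/(7-k).
Sum over k = 0,...,1: E = 7/7 + 7/6 = 2.16667.

2.1667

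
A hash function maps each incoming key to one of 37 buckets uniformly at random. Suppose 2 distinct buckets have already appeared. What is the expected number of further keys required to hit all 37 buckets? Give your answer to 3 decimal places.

153.431

With k distinct buckets already seen, the next new one takes an expected 37/(37-k) keys.
Sum over k = 2,...,36: E = 37/35 + 37/34 + 37/33 + ... + 37/2 + 37/1 = 153.4309.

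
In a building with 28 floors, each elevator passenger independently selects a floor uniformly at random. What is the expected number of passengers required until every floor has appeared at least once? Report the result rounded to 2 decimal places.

The wait to go from k to k+1 distinct floors is geometric with mean 28/(28-k).
E[T] = 28/28 + 28/27 + 28/26 + ... + 28/2 + 28/1 = 28·H_{28}.
H_{28} = 3.927, so E[T] = 109.961.

109.96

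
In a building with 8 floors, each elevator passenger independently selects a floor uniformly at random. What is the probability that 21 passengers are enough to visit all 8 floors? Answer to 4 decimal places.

Let A_i be the event that floor i is missing after 21 passengers. By inclusion–exclusion on the A_i,
P(all seen) = Σ_{j=0}^{8} (-1)^j C(8,j)((8-j)/8)^21
= 1.00000 - 0.48446 + 0.06660 - 0.00290 + 0.00003 - 0.00000 + 0.00000 - 0.00000 + 0.00000
= 0.57927.

0.5793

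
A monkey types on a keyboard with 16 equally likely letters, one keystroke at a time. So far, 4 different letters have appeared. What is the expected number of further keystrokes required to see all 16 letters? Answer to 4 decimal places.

The wait to go from k to k+1 distinct letters is geometric with mean 16/(16-k).
Sum over k = 4,...,15: E = 16/12 + 16/11 + 16/10 + ... + 16/2 + 16/1 = 49.65137.

49.6514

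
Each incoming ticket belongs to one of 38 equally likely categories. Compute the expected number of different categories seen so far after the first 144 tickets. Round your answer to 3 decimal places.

For each category, P(seen in 144 tickets) = 1 - (37/38)^144 = 0.9785.
By linearity of expectation, E[distinct seen] = 38·(1 - (37/38)^144) = 37.1834.

37.183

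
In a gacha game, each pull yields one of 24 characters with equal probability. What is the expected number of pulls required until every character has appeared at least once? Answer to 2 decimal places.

Split into phases: going from k distinct to k+1 distinct takes on average 24/(24-k) pulls.
E[T] = 24/24 + 24/23 + 24/22 + ... + 24/2 + 24/1 = 24·H_{24}.
H_{24} = 3.776, so E[T] = 90.623.

90.62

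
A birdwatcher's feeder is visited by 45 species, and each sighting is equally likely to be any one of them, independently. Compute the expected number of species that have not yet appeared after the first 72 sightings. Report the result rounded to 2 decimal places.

8.92

For each species, P(unseen after 72) = (44/45)^72 = 0.198.
By linearity of expectation, E[unseen] = 45·(44/45)^72 = 8.923.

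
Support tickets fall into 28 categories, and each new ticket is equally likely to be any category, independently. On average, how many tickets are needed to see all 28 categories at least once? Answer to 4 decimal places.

109.9608

The wait to go from k to k+1 distinct categories is geometric with mean 28/(28-k).
E[T] = 28/28 + 28/27 + 28/26 + ... + 28/2 + 28/1 = 28·H_{28}.
H_{28} = 3.92717, so E[T] = 109.96079.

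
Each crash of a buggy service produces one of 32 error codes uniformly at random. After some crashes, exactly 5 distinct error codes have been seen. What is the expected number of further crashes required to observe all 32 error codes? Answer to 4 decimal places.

From k distinct to k+1 distinct takes on average 32/(32-k) crashes.
Sum over k = 5,...,31: E = 32/27 + 32/26 + 32/25 + ... + 32/2 + 32/1 = 124.52662.

124.5266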